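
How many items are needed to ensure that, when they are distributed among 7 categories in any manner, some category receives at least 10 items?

64

With 63 items one could put exactly 9 in each of the 7 categories, and no category would reach 10.
By the pigeonhole principle, one more item must land in a category that already has 9, giving it 10.
So 7 × 9 + 1 = 64 items are required.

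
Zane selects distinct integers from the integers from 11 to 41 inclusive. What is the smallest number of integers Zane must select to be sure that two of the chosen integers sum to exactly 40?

23

A set avoiding the sum 40 can contain at most one of each pair {x, 40−x}, plus the 13 elements whose complement lies outside the range or equal to its own complement.
The integers 20, …, 41 (22 of them) are such a set: any two sum to at least 20+21 = 41 > 40.
By pigeonhole, any 23rd integer completes one of the 9 pairs, so 23 choices force a sum of 40.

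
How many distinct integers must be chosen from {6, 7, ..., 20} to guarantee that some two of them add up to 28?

10

Group the elements by complementary pair {x, 28−x}: {8,20}, {9,19}, {10,18}, …, giving 6 two-element pairs, the single value 14 (it cannot pair with itself since the integers are distinct), and 2 integers whose partner 28−x falls outside [6,20].
Pigeonhole: treating each of those 9 groups as a pigeonhole, one can pick one integer per group — 9 integers — with no two summing to 28.
The 10th integer lands in an occupied pair, forcing a sum of 28.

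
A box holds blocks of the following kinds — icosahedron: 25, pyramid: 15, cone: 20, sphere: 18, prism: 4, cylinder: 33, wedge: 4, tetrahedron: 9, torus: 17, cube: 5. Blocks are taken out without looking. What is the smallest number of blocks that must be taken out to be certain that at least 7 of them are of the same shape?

56

The 10 shapes are the holes; the blocks drawn are the pigeons.
To avoid 7 of any one shape, the worst case takes at most 6 of each shape, or every block of a shape that has fewer than 6.
That gives 6 + 6 + 6 + 6 + 4 + 6 + 4 + 6 + 6 + 5 = 55 blocks with no shape reaching 7.
The next block forces some shape to 7, so 55 + 1 = 56.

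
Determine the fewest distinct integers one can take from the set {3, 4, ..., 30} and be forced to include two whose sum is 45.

21

Group the elements by complementary pair {x, 45−x}: {15,30}, {16,29}, {17,28}, …, giving 8 two-element pairs and 12 integers whose partner 45−x falls outside [3,30].
Treating each of those 20 groups as a pigeonhole, one can pick one integer per group — 20 integers — with no two summing to 45.
The 21st integer lands in an occupied pair, forcing a sum of 45.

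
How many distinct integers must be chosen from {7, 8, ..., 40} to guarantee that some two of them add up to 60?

Group the elements by complementary pair {x, 60−x}: {20,40}, {21,39}, {22,38}, …, giving 10 two-element pairs, the single value 30 (it cannot pair with itself since the integers are distinct), and 13 integers whose partner 60−x falls outside [7,40].
Treating each of those 24 groups as a pigeonhole, one can pick one integer per group — 24 integers — with no two summing to 60.
The 25th integer lands in an occupied pair, forcing a sum of 60.

25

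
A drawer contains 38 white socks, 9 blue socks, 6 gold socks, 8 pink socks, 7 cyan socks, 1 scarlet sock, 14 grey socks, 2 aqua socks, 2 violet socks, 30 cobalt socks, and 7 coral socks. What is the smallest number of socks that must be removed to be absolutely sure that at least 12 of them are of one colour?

76

An adversary could hand out at most 11 socks per colour (8 colours run out sooner): 11 + 9 + 6 + 8 + 7 + 1 + 11 + 2 + 2 + 11 + 7 = 75 socks and still no colour has 12.
One more sock lands in a colour already at 11, so 76 draws are enough and 75 are not.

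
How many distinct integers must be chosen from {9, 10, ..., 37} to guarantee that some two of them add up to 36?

Two chosen integers sum to 36 exactly when both halves of some pair {x, 36−x} with 9 ≤ x ≤ 36−x ≤ 27 are chosen — 9 such pairs.
The remaining 11 elements (those with no distinct partner in range) can never complete a 36-sum, so the worst case takes all of them and one from each pair: 11 + 9 = 20.
By pigeonhole, the 21st integer has to be the second member of some pair, so 20 + 1 = 21.

21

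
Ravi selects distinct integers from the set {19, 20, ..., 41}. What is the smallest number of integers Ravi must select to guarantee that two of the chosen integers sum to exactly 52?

17

A set avoiding the sum 52 can contain at most one of each pair {x, 52−x}, plus the 9 elements whose complement lies outside the range or equal to its own complement.
The integers 26, …, 41 (16 of them) are such a set: any two sum to at least 26+27 = 53 > 52.
Any 17th integer completes one of the 7 pairs, so 17 choices force a sum of 52.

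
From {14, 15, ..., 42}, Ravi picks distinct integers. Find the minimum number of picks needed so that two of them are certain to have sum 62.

19

A set avoiding the sum 62 can contain at most one of each pair {x, 62−x}, plus the 7 elements whose complement lies outside the range or equal to its own complement.
The integers 14, …, 31 (18 of them) are such a set: any two sum to at least 14+15 = 29 and at most 30+31 = 61 < 62.
Any 19th integer completes one of the 11 pairs, so 19 choices force a sum of 62.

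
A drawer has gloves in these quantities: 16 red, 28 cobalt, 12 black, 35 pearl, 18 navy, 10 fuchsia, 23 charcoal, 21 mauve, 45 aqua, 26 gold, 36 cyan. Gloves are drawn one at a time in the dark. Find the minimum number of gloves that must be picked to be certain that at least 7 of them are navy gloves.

259

In the worst case for collecting navy gloves, every non-navy glove comes out first.
There are 16 + 28 + 12 + 35 + 10 + 23 + 21 + 45 + 26 + 36 = 252 non-navy gloves altogether.
After those, each further glove must be navy, so 252 + 7 = 259 draws guarantee 7 navy gloves.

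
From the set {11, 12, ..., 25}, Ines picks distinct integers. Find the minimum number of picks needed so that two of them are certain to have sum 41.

Two chosen integers sum to 41 exactly when both halves of some pair {x, 41−x} with 16 ≤ x ≤ 41−x ≤ 25 are chosen — 5 such pairs.
The remaining 5 elements (those with no distinct partner in range) can never complete a 41-sum, so the worst case takes all of them and one from each pair: 5 + 5 = 10.
By pigeonhole, the 11th integer has to be the second member of some pair, so 10 + 1 = 11.

11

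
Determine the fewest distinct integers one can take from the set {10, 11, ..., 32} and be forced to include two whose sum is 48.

Two chosen integers sum to 48 exactly when both halves of some pair {x, 48−x} with 16 ≤ x ≤ 48−x ≤ 32 are chosen — 8 such pairs.
The remaining 7 elements (those with no distinct partner in range) can never complete a 48-sum, so the worst case takes all of them and one from each pair: 7 + 8 = 15.
The 16th integer has to be the second member of some pair, so 15 + 1 = 16.

16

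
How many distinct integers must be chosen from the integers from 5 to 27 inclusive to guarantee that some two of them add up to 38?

Two chosen integers sum to 38 exactly when both halves of some pair {x, 38−x} with 11 ≤ x ≤ 38−x ≤ 27 are chosen — 8 such pairs.
The remaining 7 elements (those with no distinct partner in range) can never complete a 38-sum, so the worst case takes all of them and one from each pair: 7 + 8 = 15.
The 16th integer has to be the second member of some pair, so 15 + 1 = 16.

16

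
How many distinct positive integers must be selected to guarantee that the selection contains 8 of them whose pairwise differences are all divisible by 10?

71

Integers whose pairwise differences are multiples of 10 are exactly those sharing a remainder mod 10. The 10 residue classes mod 10 are the pigeonholes.
With 70 integers one could put 7 in each residue class and have no class reach 8.
The 71st integer pushes some class to 8, so 10·7 + 1 = 71.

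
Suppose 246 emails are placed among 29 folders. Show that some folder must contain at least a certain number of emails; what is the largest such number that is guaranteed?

9

By the pigeonhole principle, the 29 folders are the holes and the 246 emails are the pigeons.
If every folder held at most 8 emails, the total would be at most 29 × 8 = 232, which is less than 246.
So some folder holds at least ⌈246/29⌉ = 9 emails.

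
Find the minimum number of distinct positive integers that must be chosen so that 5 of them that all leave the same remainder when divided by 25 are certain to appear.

Pigeonhole: the 25 residue classes mod 25 are the pigeonholes.
With 100 integers one could put 4 in each residue class and have no class reach 5.
The 101st integer pushes some class to 5, so 25·4 + 1 = 101.

101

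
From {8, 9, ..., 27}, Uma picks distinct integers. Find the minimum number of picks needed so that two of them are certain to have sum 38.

13

Group the elements by complementary pair {x, 38−x}: {11,27}, {12,26}, {13,25}, …, giving 8 two-element pairs; the single value 19 (it cannot pair with itself since the integers are distinct); and 3 integers whose partner 38−x falls outside [8,27].
Pigeonhole: treating each of those 12 groups as a pigeonhole, one can pick one integer per group — 12 integers — with no two summing to 38.
The 13th integer lands in an occupied pair, forcing a sum of 38.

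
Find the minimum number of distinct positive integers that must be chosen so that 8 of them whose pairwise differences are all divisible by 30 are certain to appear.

Integers whose pairwise differences are multiples of 30 are exactly those sharing a remainder mod 30. Pigeonhole: the 30 residue classes mod 30 are the pigeonholes.
With 210 integers one could put 7 in each residue class and have no class reach 8.
The 211th integer pushes some class to 8, so 30·7 + 1 = 211.

211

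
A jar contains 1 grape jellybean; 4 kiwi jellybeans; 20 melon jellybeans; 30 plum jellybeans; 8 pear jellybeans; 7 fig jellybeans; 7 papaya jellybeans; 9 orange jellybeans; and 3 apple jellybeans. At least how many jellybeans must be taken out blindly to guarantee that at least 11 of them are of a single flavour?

Pigeonhole: the 9 flavours are the holes; the jellybeans drawn are the pigeons.
To avoid 11 of any one flavour, the worst case takes at most 10 of each flavour, or every jellybean of a flavour that has fewer than 10.
That gives 1 + 4 + 10 + 10 + 8 + 7 + 7 + 9 + 3 = 59 jellybeans with no flavour reaching 11.
The next jellybean forces some flavour to 11, so 59 + 1 = 60.

60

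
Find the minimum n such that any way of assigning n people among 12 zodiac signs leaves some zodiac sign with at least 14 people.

157

With 156 people one could put exactly 13 in each of the 12 zodiac signs, and no zodiac sign would reach 14.
By the pigeonhole principle, one more person must land in a zodiac sign that already has 13, giving it 14.
So 12 × 13 + 1 = 157 people are required.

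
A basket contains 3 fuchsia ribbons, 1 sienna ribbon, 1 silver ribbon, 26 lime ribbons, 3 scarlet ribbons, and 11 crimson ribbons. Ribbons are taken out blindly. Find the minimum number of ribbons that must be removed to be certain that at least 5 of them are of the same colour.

By the pigeonhole principle, the 6 colours are the holes; the ribbons drawn are the pigeons.
To avoid 5 of any one colour, the worst case takes at most 4 of each colour, or every ribbon of a colour that has fewer than 4.
That gives 3 + 1 + 1 + 4 + 3 + 4 = 16 ribbons with no colour reaching 5.
The next ribbon forces some colour to 5, so 16 + 1 = 17.

17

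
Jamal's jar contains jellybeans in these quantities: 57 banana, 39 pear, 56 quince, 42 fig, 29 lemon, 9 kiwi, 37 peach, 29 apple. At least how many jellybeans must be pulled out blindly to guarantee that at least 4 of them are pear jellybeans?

263

In the worst case for collecting pear jellybeans, every non-pear jellybean comes out first.
There are 57 + 56 + 42 + 29 + 9 + 37 + 29 = 259 non-pear jellybeans altogether.
After those, each further jellybean must be pear, so 259 + 4 = 263 draws guarantee 4 pear jellybeans.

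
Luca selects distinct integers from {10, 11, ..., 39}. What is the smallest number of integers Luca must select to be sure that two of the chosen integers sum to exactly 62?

23

Group the elements by complementary pair {x, 62−x}: {23,39}, {24,38}, {25,37}, …, giving 8 two-element pairs, the single value 31 (it cannot pair with itself since the integers are distinct), and 13 integers whose partner 62−x falls outside [10,39].
By the pigeonhole principle, treating each of those 22 groups as a pigeonhole, one can pick one integer per group — 22 integers — with no two summing to 62.
The 23rd integer lands in an occupied pair, forcing a sum of 62.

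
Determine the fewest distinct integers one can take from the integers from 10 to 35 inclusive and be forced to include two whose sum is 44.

15

Group the elements by complementary pair {x, 44−x}: {10,34}, {11,33}, {12,32}, …, giving 12 two-element pairs, the single value 22 (it cannot pair with itself since the integers are distinct), and 1 integer whose partner 44−x falls outside [10,35].
Treating each of those 14 groups as a pigeonhole, one can pick one integer per group — 14 integers — with no two summing to 44.
The 15th integer lands in an occupied pair, forcing a sum of 44.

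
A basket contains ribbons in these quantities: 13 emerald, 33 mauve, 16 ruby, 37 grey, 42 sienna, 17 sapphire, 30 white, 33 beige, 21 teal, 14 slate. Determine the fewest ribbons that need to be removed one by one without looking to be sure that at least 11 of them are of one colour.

The 10 colours are the holes; the ribbons drawn are the pigeons.
To avoid 11 of any one colour, the worst case takes at most 10 of each colour.
That gives 10 + 10 + 10 + 10 + 10 + 10 + 10 + 10 + 10 + 10 = 100 ribbons with no colour reaching 11.
The next ribbon forces some colour to 11, so 100 + 1 = 101.

101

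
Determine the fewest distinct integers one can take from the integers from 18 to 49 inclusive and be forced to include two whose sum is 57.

Two chosen integers sum to 57 exactly when both halves of some pair {x, 57−x} with 18 ≤ x ≤ 57−x ≤ 39 are chosen — 11 such pairs.
The remaining 10 elements (those with no distinct partner in range) can never complete a 57-sum, so the worst case takes all of them and one from each pair: 10 + 11 = 21.
The 22nd integer has to be the second member of some pair, so 21 + 1 = 22.

22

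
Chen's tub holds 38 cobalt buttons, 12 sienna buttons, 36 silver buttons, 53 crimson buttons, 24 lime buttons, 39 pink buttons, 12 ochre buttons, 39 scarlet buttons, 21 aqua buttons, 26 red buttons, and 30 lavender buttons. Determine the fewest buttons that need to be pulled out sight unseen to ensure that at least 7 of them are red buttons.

In the worst case for collecting red buttons, every non-red button comes out first.
There are 38 + 12 + 36 + 53 + 24 + 39 + 12 + 39 + 21 + 30 = 304 non-red buttons altogether.
After those, each further button must be red, so 304 + 7 = 311 draws guarantee 7 red buttons.

311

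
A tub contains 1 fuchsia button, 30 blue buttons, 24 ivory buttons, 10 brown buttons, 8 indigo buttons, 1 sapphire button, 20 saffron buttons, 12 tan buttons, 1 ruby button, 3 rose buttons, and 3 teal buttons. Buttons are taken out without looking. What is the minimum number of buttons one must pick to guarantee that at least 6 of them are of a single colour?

40

By pigeonhole, the 11 colours are the holes; the buttons drawn are the pigeons.
To avoid 6 of any one colour, the worst case takes at most 5 of each colour, or every button of a colour that has fewer than 5.
That gives 1 + 5 + 5 + 5 + 5 + 1 + 5 + 5 + 1 + 3 + 3 = 39 buttons with no colour reaching 6.
The next button forces some colour to 6, so 39 + 1 = 40.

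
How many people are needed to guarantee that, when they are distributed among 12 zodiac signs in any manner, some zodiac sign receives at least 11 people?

With 120 people one could put exactly 10 in each of the 12 zodiac signs, and no zodiac sign would reach 11.
One more person must land in a zodiac sign that already has 10, giving it 11.
So 12 × 10 + 1 = 121 people are required.

121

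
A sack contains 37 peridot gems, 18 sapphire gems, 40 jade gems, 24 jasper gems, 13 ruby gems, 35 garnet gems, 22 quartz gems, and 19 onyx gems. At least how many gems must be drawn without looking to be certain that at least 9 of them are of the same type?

An adversary could hand out at most 8 gems per type: 8 + 8 + 8 + 8 + 8 + 8 + 8 + 8 = 64 gems and still no type has 9.
One more gem lands in a type already at 8, so 65 draws are enough and 64 are not.

65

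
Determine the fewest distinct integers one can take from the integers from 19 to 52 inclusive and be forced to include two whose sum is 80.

Group the elements by complementary pair {x, 80−x}: {28,52}, {29,51}, {30,50}, …, giving 12 two-element pairs; the single value 40 (it cannot pair with itself since the integers are distinct); and 9 integers whose partner 80−x falls outside [19,52].
Pigeonhole: treating each of those 22 groups as a pigeonhole, one can pick one integer per group — 22 integers — with no two summing to 80.
The 23rd integer lands in an occupied pair, forcing a sum of 80.

23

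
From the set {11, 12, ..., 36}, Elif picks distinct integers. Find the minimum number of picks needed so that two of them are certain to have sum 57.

A set avoiding the sum 57 can contain at most one of each pair {x, 57−x}, plus the 10 elements whose complement lies outside the range.
The integers 11, …, 28 (18 of them) are such a set: any two sum to at least 11+12 = 23 and at most 27+28 = 55 < 57.
By the pigeonhole principle, any 19th integer completes one of the 8 pairs, so 19 choices force a sum of 57.

19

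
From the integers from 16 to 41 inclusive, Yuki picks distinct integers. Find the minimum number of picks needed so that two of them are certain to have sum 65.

A set avoiding the sum 65 can contain at most one of each pair {x, 65−x}, plus the 8 elements whose complement lies outside the range.
The integers 16, …, 32 (17 of them) are such a set: any two sum to at least 16+17 = 33 and at most 31+32 = 63 < 65.
Any 18th integer completes one of the 9 pairs, so 18 choices force a sum of 65.

18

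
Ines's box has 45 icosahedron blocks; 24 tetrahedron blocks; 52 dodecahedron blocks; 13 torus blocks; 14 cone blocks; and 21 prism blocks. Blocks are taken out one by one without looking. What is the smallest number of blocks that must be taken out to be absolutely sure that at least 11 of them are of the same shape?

61

Put each drawn block into a box by shape. The largest draw with every box below 11 takes min(count, 10) from each shape.
Σ min(cᵢ, 10) = 10 + 10 + 10 + 10 + 10 + 10 = 60.
Draw number 60 + 1 = 61 must push one box to 11.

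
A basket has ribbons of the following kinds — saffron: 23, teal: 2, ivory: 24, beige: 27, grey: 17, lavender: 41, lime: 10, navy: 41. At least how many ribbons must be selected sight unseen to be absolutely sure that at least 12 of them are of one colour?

By the pigeonhole principle, the 8 colours are the holes; the ribbons drawn are the pigeons.
To avoid 12 of any one colour, the worst case takes at most 11 of each colour, or every ribbon of a colour that has fewer than 11.
That gives 11 + 2 + 11 + 11 + 11 + 11 + 10 + 11 = 78 ribbons with no colour reaching 12.
The next ribbon forces some colour to 12, so 78 + 1 = 79.

79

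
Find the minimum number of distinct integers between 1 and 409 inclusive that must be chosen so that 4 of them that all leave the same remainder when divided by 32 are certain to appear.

97

The 32 residue classes mod 32 are the pigeonholes.
With 96 integers one could put 3 in each residue class and have no class reach 4.
The 97th integer pushes some class to 4, so 32·3 + 1 = 97.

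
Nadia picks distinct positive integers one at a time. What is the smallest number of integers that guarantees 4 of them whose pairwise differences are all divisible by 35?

106

Integers whose pairwise differences are multiples of 35 are exactly those sharing a remainder mod 35. The 35 residue classes mod 35 are the pigeonholes.
With 105 integers one could put 3 in each residue class and have no class reach 4.
The 106th integer pushes some class to 4, so 35·3 + 1 = 106.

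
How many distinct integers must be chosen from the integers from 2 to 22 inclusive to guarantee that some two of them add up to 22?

13

Two chosen integers sum to 22 exactly when both halves of some pair {x, 22−x} with 2 ≤ x ≤ 22−x ≤ 20 are chosen — 9 such pairs.
The remaining 3 elements (those with no distinct partner in range) can never complete a 22-sum, so the worst case takes all of them and one from each pair: 3 + 9 = 12.
The 13th integer has to be the second member of some pair, so 12 + 1 = 13.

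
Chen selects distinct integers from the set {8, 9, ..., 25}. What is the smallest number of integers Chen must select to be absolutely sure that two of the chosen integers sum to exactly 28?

13

Group the elements by complementary pair {x, 28−x}: {8,20}, {9,19}, {10,18}, …, giving 6 two-element pairs; the single value 14 (it cannot pair with itself since the integers are distinct); and 5 integers whose partner 28−x falls outside [8,25].
By the pigeonhole principle, treating each of those 12 groups as a pigeonhole, one can pick one integer per group — 12 integers — with no two summing to 28.
The 13th integer lands in an occupied pair, forcing a sum of 28.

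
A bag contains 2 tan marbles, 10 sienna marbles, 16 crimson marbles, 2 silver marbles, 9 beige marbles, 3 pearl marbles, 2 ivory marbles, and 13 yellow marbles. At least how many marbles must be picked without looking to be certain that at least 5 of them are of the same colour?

Pigeonhole: the 8 colours are the holes; the marbles drawn are the pigeons.
To avoid 5 of any one colour, the worst case takes at most 4 of each colour, or every marble of a colour that has fewer than 4.
That gives 2 + 4 + 4 + 2 + 4 + 3 + 2 + 4 = 25 marbles with no colour reaching 5.
The next marble forces some colour to 5, so 25 + 1 = 26.

26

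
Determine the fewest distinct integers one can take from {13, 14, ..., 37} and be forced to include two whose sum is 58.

18

Group the elements by complementary pair {x, 58−x}: {21,37}, {22,36}, {23,35}, …, giving 8 two-element pairs; the single value 29 (it cannot pair with itself since the integers are distinct); and 8 integers whose partner 58−x falls outside [13,37].
Treating each of those 17 groups as a pigeonhole, one can pick one integer per group — 17 integers — with no two summing to 58.
The 18th integer lands in an occupied pair, forcing a sum of 58.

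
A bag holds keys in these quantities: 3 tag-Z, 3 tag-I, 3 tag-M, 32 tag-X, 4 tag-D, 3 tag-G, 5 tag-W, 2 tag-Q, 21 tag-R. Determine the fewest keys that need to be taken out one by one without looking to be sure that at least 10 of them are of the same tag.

An adversary could hand out at most 9 keys per tag (7 tags run out sooner): 3 + 3 + 3 + 9 + 4 + 3 + 5 + 2 + 9 = 41 keys and still no tag has 10.
Pigeonhole: one more key lands in a tag already at 9, so 42 draws are enough and 41 are not.

42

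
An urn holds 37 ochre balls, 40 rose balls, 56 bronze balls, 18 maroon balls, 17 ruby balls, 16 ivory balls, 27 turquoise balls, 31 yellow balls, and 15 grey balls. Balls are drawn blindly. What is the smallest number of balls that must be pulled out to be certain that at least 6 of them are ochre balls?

In the worst case for collecting ochre balls, every non-ochre ball comes out first.
There are 40 + 56 + 18 + 17 + 16 + 27 + 31 + 15 = 220 non-ochre balls altogether.
After those, each further ball must be ochre, so 220 + 6 = 226 draws guarantee 6 ochre balls.

226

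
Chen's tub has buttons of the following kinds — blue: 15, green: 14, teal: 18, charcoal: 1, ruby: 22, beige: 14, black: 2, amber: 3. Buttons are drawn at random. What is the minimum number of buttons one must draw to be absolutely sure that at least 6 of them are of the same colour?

32

By pigeonhole, the 8 colours are the holes; the buttons drawn are the pigeons.
To avoid 6 of any one colour, the worst case takes at most 5 of each colour, or every button of a colour that has fewer than 5.
That gives 5 + 5 + 5 + 1 + 5 + 5 + 2 + 3 = 31 buttons with no colour reaching 6.
The next button forces some colour to 6, so 31 + 1 = 32.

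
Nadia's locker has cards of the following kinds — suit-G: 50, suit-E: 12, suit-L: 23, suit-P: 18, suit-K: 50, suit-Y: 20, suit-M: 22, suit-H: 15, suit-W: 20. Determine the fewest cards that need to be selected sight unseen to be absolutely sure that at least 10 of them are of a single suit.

82

The 9 suits are the holes; the cards drawn are the pigeons.
To avoid 10 of any one suit, the worst case takes at most 9 of each suit.
That gives 9 + 9 + 9 + 9 + 9 + 9 + 9 + 9 + 9 = 81 cards with no suit reaching 10.
The next card forces some suit to 10, so 81 + 1 = 82.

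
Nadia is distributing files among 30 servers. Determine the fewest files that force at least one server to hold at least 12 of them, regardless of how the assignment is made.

331

With 330 files one could put exactly 11 in each of the 30 servers, and no server would reach 12.
By the pigeonhole principle, one more file must land in a server that already has 11, giving it 12.
So 30 × 11 + 1 = 331 files are required.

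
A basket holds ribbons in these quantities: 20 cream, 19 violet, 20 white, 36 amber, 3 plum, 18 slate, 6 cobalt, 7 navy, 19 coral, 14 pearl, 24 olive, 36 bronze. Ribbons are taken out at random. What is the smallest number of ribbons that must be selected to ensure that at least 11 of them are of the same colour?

Put each drawn ribbon into a box by colour. The largest draw with every box below 11 takes min(count, 10) from each colour; colours with fewer than 10 contribute all they have.
Σ min(cᵢ, 10) = 10 + 10 + 10 + 10 + 3 + 10 + 6 + 7 + 10 + 10 + 10 + 10 = 106.
Draw number 106 + 1 = 107 must push one box to 11.

107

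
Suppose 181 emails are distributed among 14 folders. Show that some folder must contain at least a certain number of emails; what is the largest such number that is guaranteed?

13

The 14 folders are the holes and the 181 emails are the pigeons.
If every folder held at most 12 emails, the total would be at most 14 × 12 = 168, which is less than 181.
So some folder holds at least ⌈181/14⌉ = 13 emails.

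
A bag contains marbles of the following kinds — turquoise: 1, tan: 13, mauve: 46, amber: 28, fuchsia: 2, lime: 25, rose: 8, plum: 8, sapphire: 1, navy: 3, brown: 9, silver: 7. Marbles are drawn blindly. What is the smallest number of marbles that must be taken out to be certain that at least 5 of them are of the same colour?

40

An adversary could hand out at most 4 marbles per colour (4 colours run out sooner): 1 + 4 + 4 + 4 + 2 + 4 + 4 + 4 + 1 + 3 + 4 + 4 = 39 marbles and still no colour has 5.
One more marble lands in a colour already at 4, so 40 draws are enough and 39 are not.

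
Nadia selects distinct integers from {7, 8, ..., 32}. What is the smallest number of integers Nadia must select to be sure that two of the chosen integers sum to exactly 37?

15

Group the elements by complementary pair {x, 37−x}: {7,30}, {8,29}, {9,28}, …, giving 12 two-element pairs and 2 integers whose partner 37−x falls outside [7,32].
Pigeonhole: treating each of those 14 groups as a pigeonhole, one can pick one integer per group — 14 integers — with no two summing to 37.
The 15th integer lands in an occupied pair, forcing a sum of 37.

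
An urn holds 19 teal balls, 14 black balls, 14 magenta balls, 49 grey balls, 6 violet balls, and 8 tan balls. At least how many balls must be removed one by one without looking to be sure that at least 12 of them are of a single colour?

59

Put each drawn ball into a box by colour. The largest draw with every box below 12 takes min(count, 11) from each colour; colours with fewer than 11 contribute all they have.
Σ min(cᵢ, 11) = 11 + 11 + 11 + 11 + 6 + 8 = 58.
Draw number 58 + 1 = 59 must push one box to 12.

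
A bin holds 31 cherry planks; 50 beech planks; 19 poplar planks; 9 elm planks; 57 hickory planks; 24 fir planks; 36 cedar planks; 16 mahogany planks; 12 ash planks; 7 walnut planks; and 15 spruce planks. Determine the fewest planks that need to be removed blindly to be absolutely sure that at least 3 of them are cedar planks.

243

In the worst case for collecting cedar planks, every non-cedar plank comes out first.
There are 31 + 50 + 19 + 9 + 57 + 24 + 16 + 12 + 7 + 15 = 240 non-cedar planks altogether.
After those, each further plank must be cedar, so 240 + 3 = 243 draws guarantee 3 cedar planks.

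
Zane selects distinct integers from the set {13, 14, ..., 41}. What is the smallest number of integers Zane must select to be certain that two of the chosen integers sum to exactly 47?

19

A set avoiding the sum 47 can contain at most one of each pair {x, 47−x}, plus the 7 elements whose complement lies outside the range.
The integers 24, …, 41 (18 of them) are such a set: any two sum to at least 24+25 = 49 > 47.
By the pigeonhole principle, any 19th integer completes one of the 11 pairs, so 19 choices force a sum of 47.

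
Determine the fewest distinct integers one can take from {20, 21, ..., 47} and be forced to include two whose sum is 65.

16

Two chosen integers sum to 65 exactly when both halves of some pair {x, 65−x} with 20 ≤ x ≤ 65−x ≤ 45 are chosen — 13 such pairs.
The remaining 2 elements (those with no distinct partner in range) can never complete a 65-sum, so the worst case takes all of them and one from each pair: 2 + 13 = 15.
By pigeonhole, the 16th integer has to be the second member of some pair, so 15 + 1 = 16.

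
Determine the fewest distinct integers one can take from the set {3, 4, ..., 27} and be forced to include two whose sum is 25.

A set avoiding the sum 25 can contain at most one of each pair {x, 25−x}, plus the 5 elements whose complement lies outside the range.
The integers 13, …, 27 (15 of them) are such a set: any two sum to at least 13+14 = 27 > 25.
By pigeonhole, any 16th integer completes one of the 10 pairs, so 16 choices force a sum of 25.

16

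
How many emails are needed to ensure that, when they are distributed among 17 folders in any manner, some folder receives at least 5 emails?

69

With 68 emails one could put exactly 4 in each of the 17 folders, and no folder would reach 5.
Pigeonhole: one more email must land in a folder that already has 4, giving it 5.
So 17 × 4 + 1 = 69 emails are required.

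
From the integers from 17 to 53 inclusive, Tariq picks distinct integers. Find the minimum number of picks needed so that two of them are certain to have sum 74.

A set avoiding the sum 74 can contain at most one of each pair {x, 74−x}, plus the 5 elements whose complement lies outside the range or equal to its own complement.
The integers 17, …, 37 (21 of them) are such a set: any two sum to at least 17+18 = 35 and at most 36+37 = 73 < 74.
By pigeonhole, any 22nd integer completes one of the 16 pairs, so 22 choices force a sum of 74.

22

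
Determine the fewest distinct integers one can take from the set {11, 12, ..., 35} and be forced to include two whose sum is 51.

16

Two chosen integers sum to 51 exactly when both halves of some pair {x, 51−x} with 16 ≤ x ≤ 51−x ≤ 35 are chosen — 10 such pairs.
The remaining 5 elements (those with no distinct partner in range) can never complete a 51-sum, so the worst case takes all of them and one from each pair: 5 + 10 = 15.
The 16th integer has to be the second member of some pair, so 15 + 1 = 16.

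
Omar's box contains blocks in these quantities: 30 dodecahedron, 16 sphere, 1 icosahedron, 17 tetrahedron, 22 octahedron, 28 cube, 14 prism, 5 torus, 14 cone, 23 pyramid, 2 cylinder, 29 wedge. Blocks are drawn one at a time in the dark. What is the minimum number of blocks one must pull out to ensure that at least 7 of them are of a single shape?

63

An adversary could hand out at most 6 blocks per shape (icosahedron, torus, cylinder run out sooner): 6 + 6 + 1 + 6 + 6 + 6 + 6 + 5 + 6 + 6 + 2 + 6 = 62 blocks and still no shape has 7.
One more block lands in a shape already at 6, so 63 draws are enough and 62 are not.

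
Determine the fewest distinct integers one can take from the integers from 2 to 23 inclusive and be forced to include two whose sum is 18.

Two chosen integers sum to 18 exactly when both halves of some pair {x, 18−x} with 2 ≤ x ≤ 18−x ≤ 16 are chosen — 7 such pairs.
The remaining 8 elements (those with no distinct partner in range) can never complete a 18-sum, so the worst case takes all of them and one from each pair: 8 + 7 = 15.
By pigeonhole, the 16th integer has to be the second member of some pair, so 15 + 1 = 16.

16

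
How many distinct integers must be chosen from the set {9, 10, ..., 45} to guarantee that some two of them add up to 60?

23

Two chosen integers sum to 60 exactly when both halves of some pair {x, 60−x} with 15 ≤ x ≤ 60−x ≤ 45 are chosen — 15 such pairs.
The remaining 7 elements (those with no distinct partner in range) can never complete a 60-sum, so the worst case takes all of them and one from each pair: 7 + 15 = 22.
By pigeonhole, the 23rd integer has to be the second member of some pair, so 22 + 1 = 23.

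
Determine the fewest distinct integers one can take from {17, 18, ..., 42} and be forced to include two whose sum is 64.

A set avoiding the sum 64 can contain at most one of each pair {x, 64−x}, plus the 6 elements whose complement lies outside the range or equal to its own complement.
The integers 17, …, 32 (16 of them) are such a set: any two sum to at least 17+18 = 35 and at most 31+32 = 63 < 64.
Any 17th integer completes one of the 10 pairs, so 17 choices force a sum of 64.

17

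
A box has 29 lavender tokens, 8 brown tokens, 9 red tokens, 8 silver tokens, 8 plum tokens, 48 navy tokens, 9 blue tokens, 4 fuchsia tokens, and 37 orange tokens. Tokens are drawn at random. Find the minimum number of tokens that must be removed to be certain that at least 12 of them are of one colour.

80

An adversary could hand out at most 11 tokens per colour (6 colours run out sooner): 11 + 8 + 9 + 8 + 8 + 11 + 9 + 4 + 11 = 79 tokens and still no colour has 12.
One more token lands in a colour already at 11, so 80 draws are enough and 79 are not.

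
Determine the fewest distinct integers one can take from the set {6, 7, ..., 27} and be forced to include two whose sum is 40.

16

Group the elements by complementary pair {x, 40−x}: {13,27}, {14,26}, {15,25}, …, giving 7 two-element pairs, the single value 20 (it cannot pair with itself since the integers are distinct), and 7 integers whose partner 40−x falls outside [6,27].
Pigeonhole: treating each of those 15 groups as a pigeonhole, one can pick one integer per group — 15 integers — with no two summing to 40.
The 16th integer lands in an occupied pair, forcing a sum of 40.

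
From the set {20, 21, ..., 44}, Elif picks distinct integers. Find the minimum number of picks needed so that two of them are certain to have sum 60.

16

Two chosen integers sum to 60 exactly when both halves of some pair {x, 60−x} with 20 ≤ x ≤ 60−x ≤ 40 are chosen — 10 such pairs.
The remaining 5 elements (those with no distinct partner in range) can never complete a 60-sum, so the worst case takes all of them and one from each pair: 5 + 10 = 15.
By pigeonhole, the 16th integer has to be the second member of some pair, so 15 + 1 = 16.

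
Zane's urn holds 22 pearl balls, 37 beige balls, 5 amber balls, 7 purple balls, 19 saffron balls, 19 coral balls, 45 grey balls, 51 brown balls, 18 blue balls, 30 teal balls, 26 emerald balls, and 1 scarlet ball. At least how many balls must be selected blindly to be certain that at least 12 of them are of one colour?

An adversary could hand out at most 11 balls per colour (amber, purple, scarlet run out sooner): 11 + 11 + 5 + 7 + 11 + 11 + 11 + 11 + 11 + 11 + 11 + 1 = 112 balls and still no colour has 12.
By the pigeonhole principle, one more ball lands in a colour already at 11, so 113 draws are enough and 112 are not.

113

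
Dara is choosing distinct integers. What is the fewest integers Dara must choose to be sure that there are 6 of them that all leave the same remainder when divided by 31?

The 31 residue classes mod 31 are the pigeonholes.
With 155 integers one could put 5 in each residue class and have no class reach 6.
The 156th integer pushes some class to 6, so 31·5 + 1 = 156.

156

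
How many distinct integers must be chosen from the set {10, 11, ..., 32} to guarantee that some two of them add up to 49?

A set avoiding the sum 49 can contain at most one of each pair {x, 49−x}, plus the 7 elements whose complement lies outside the range.
The integers 10, …, 24 (15 of them) are such a set: any two sum to at least 10+11 = 21 and at most 23+24 = 47 < 49.
Any 16th integer completes one of the 8 pairs, so 16 choices force a sum of 49.

16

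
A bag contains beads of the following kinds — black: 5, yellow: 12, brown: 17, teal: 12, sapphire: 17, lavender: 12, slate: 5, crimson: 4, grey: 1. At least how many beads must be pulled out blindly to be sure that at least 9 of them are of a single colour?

56

The 9 colours are the holes; the beads drawn are the pigeons.
To avoid 9 of any one colour, the worst case takes at most 8 of each colour, or every bead of a colour that has fewer than 8.
That gives 5 + 8 + 8 + 8 + 8 + 8 + 5 + 4 + 1 = 55 beads with no colour reaching 9.
The next bead forces some colour to 9, so 55 + 1 = 56.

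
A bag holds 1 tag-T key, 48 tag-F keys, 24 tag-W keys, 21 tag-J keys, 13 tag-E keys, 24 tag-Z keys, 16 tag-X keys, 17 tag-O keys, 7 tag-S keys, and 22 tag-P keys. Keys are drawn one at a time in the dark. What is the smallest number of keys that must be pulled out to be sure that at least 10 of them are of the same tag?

81

By the pigeonhole principle, the 10 tags are the holes; the keys drawn are the pigeons.
To avoid 10 of any one tag, the worst case takes at most 9 of each tag, or every key of a tag that has fewer than 9.
That gives 1 + 9 + 9 + 9 + 9 + 9 + 9 + 9 + 7 + 9 = 80 keys with no tag reaching 10.
The next key forces some tag to 10, so 80 + 1 = 81.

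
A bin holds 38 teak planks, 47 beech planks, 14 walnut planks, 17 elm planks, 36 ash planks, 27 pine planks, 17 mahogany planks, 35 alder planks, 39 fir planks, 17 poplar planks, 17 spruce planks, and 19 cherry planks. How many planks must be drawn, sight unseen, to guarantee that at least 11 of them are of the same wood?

121

Put each drawn plank into a box by wood. The largest draw with every box below 11 takes min(count, 10) from each wood.
Σ min(cᵢ, 10) = 10 + 10 + 10 + 10 + 10 + 10 + 10 + 10 + 10 + 10 + 10 + 10 = 120.
Draw number 120 + 1 = 121 must push one box to 11.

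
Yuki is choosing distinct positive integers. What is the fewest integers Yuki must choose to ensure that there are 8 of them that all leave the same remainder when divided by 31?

218

By pigeonhole, the 31 residue classes mod 31 are the pigeonholes.
With 217 integers one could put 7 in each residue class and have no class reach 8.
The 218th integer pushes some class to 8, so 31·7 + 1 = 218.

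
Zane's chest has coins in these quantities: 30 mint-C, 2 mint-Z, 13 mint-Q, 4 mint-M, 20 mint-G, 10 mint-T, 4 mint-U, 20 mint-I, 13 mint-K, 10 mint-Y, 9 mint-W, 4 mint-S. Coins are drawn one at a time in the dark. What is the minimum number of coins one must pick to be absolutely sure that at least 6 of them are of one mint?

An adversary could hand out at most 5 coins per mint (4 mints run out sooner): 5 + 2 + 5 + 4 + 5 + 5 + 4 + 5 + 5 + 5 + 5 + 4 = 54 coins and still no mint has 6.
One more coin lands in a mint already at 5, so 55 draws are enough and 54 are not.

55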